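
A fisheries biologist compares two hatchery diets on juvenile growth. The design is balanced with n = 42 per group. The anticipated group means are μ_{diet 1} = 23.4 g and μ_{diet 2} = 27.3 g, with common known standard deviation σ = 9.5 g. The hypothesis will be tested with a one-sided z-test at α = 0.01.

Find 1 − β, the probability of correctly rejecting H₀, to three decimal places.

Standardized effect: d = |μ_{diet 1} − μ_{diet 2}| / σ = |23.4 − 27.3| / 9.5 = 0.4105
Noncentrality parameter: δ = d·√(n/2) = 0.4105 × √(42/2) = 1.8813
Critical value for a one-sided test at α = 0.01: z_α = 2.326.
Power = Φ(δ − 2.326) = Φ(-0.445) = 0.3281.

Power ≈ 0.328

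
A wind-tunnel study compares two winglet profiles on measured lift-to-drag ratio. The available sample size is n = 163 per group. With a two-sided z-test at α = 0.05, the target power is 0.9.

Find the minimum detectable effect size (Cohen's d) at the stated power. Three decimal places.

d ≈ 0.359

Required noncentrality: δ = z_{0.025} + z_{0.10} = 1.960 + 1.282 = 3.242.
(The second rejection-region term Φ(−δ − z_{α/2}) is negligible and dropped.)
δ = d·√(n/2) ⇒ d = δ/√(n/2) = 3.242/√(163/2) = 0.3591.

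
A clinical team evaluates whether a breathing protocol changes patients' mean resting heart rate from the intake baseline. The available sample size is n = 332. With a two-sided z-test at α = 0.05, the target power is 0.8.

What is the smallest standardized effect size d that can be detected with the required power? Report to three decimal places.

d ≈ 0.154

Need Φ(δ − 1.960) = 0.8, so δ = 1.960 + 0.842 = 2.802.
(The second rejection-region term Φ(−δ − z_{α/2}) is negligible and dropped.)
δ = d·√n ⇒ d = δ/√n = 2.802/√332 = 0.1538.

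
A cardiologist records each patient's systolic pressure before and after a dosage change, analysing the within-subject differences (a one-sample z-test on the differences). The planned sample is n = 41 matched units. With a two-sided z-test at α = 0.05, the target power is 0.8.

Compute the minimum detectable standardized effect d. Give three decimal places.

d ≈ 0.438

Required noncentrality: δ = z_{0.025} + z_{0.20} = 1.960 + 0.842 = 2.802.
(The second rejection-region term Φ(−δ − z_{α/2}) is negligible and dropped.)
δ = d·√n ⇒ d = δ/√n = 2.802/√41 = 0.4375.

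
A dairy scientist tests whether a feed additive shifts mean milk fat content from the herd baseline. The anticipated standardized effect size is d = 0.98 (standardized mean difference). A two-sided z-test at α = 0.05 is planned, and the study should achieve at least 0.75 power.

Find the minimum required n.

n = 8

Set Φ(δ − 1.960) = 0.75; then δ − 1.960 = Φ⁻¹(0.75) = 0.674, giving δ = 2.634.
(The Φ(−δ − z_{α/2}) term is vanishingly small for δ > 0 and is dropped in the standard sample-size formula.)
δ = d·√n ⇒ n = (δ/d)² = (2.634 / 0.98)² = 7.23.
Rounding up, n = 8.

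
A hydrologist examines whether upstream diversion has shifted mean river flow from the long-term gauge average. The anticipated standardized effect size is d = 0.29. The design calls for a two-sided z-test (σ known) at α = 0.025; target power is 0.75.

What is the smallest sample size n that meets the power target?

Set Φ(δ − 2.241) = 0.75; then δ − 2.241 = Φ⁻¹(0.75) = 0.674, giving δ = 2.916.
(Ignoring the negligible lower-tail rejection probability gives the usual closed-form inversion.)
δ = d·√n ⇒ n = (δ/d)² = (2.916 / 0.29)² = 101.10.
Rounding up, n = 102.

n = 102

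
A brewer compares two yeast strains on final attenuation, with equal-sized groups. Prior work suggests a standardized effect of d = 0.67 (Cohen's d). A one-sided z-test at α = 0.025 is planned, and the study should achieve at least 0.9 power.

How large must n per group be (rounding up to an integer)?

n = 47 per group

For power 0.9 need Φ(δ − z_{0.025}) = 0.9, so δ = z_{0.025} + z_{0.10} = 1.960 + 1.282 = 3.242.
δ = d·√(n/2) ⇒ n = 2(δ/d)² = 2 × (3.242 / 0.67)² = 46.81.
Round up to the next whole unit.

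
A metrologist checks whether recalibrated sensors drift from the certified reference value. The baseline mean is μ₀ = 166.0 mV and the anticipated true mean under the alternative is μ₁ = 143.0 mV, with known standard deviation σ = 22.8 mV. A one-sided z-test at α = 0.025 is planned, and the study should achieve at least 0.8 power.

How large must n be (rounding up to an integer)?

n = 8

Standardized effect: d = |μ₁ − μ₀| / σ = |143.0 − 166.0| / 22.8 = 1.0088
For power 0.8 need Φ(δ − z_{0.025}) = 0.8, so δ = z_{0.025} + z_{0.20} = 1.960 + 0.842 = 2.802.
δ = d·√n ⇒ n = (δ/d)² = (2.802 / 1.0088)² = 7.71.
Rounding up, n = 8.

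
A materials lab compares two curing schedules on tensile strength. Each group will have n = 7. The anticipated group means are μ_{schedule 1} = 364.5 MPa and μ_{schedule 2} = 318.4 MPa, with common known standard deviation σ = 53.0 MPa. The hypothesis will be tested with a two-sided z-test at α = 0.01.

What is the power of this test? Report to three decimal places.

Power ≈ 0.171

Standardized effect: d = |μ_{schedule 1} − μ_{schedule 2}| / σ = |364.5 − 318.4| / 53.0 = 0.8698
Noncentrality parameter: δ = d·√(n/2) = 0.8698 × √(7/2) = 1.6273
Two-sided α = 0.01 → critical value z_{0.005} = 2.576.
Power = Φ(δ − 2.576) + Φ(−δ − 2.576) = Φ(-0.949) + Φ(-4.203) = 0.1714 + 0.0000 = 0.1714.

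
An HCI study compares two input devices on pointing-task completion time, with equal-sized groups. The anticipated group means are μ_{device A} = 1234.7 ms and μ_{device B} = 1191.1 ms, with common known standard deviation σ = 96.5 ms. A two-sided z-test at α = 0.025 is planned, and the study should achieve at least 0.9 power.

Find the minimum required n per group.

Standardized effect: d = |μ_{device A} − μ_{device B}| / σ = |1234.7 − 1191.1| / 96.5 = 0.4518
For power 0.9 need Φ(δ − z_{0.0125}) = 0.9, so δ = z_{0.0125} + z_{0.10} = 2.241 + 1.282 = 3.523.
(For δ > 0 the lower-tail rejection region contributes negligibly to power, so the one-term inversion is standard.)
δ = d·√(n/2) ⇒ n = 2(δ/d)² = 2 × (3.523 / 0.4518)² = 121.60.
Rounding up, n = 122 per group.

n = 122 per group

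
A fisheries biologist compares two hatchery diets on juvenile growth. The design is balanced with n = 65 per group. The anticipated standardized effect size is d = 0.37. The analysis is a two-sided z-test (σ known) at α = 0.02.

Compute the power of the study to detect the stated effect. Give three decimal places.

Noncentrality parameter: δ = d·√(n/2) = 0.37 × √(65/2) = 2.1093
Critical value for a two-sided test at α = 0.02: z_{α/2} = 2.326.
Power = Φ(δ − 2.326) + Φ(−δ − 2.326) = Φ(-0.217) + Φ(-4.436) = 0.4141 + 0.0000 = 0.4141.

Power ≈ 0.414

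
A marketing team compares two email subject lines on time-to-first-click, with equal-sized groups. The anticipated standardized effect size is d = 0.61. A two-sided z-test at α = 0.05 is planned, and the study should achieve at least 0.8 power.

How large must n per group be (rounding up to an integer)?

n = 43 per group

Set Φ(δ − 1.960) = 0.8; then δ − 1.960 = Φ⁻¹(0.8) = 0.842, giving δ = 2.802.
(Ignoring the negligible lower-tail rejection probability gives the usual closed-form inversion.)
δ = d·√(n/2) ⇒ n = 2(δ/d)² = 2 × (2.802 / 0.61)² = 42.19.
Rounding up, n = 43 per group.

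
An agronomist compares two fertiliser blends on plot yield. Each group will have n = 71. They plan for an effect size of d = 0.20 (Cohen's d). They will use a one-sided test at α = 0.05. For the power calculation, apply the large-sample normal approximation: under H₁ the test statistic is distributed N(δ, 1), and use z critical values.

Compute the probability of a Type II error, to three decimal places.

β ≈ 0.675

Noncentrality parameter: δ = d·√(n/2) = 0.20 × √(71/2) = 1.1916
One-sided α = 0.05 → critical value z_{0.05} = 1.645.
Power = P(Z > 1.645 − δ) = Φ(-0.453) = 0.3252.
Type II error: β = 1 − power = 1 − 0.3252 = 0.6748.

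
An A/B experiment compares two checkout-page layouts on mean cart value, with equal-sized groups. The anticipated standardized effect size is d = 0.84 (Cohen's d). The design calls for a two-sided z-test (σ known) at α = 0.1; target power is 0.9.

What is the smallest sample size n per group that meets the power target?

Set Φ(δ − 1.645) = 0.9; then δ − 1.645 = Φ⁻¹(0.9) = 1.282, giving δ = 2.926.
(Ignoring the negligible lower-tail rejection probability gives the usual closed-form inversion.)
δ = d·√(n/2) ⇒ n = 2(δ/d)² = 2 × (2.926 / 0.84)² = 24.27.
Rounding up, n = 25 per group.

n = 25 per group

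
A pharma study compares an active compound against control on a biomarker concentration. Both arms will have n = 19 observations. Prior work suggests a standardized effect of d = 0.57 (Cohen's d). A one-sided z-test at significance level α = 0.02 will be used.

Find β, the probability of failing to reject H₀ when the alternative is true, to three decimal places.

Noncentrality parameter: δ = d·√(n/2) = 0.57 × √(19/2) = 1.7569
One-sided α = 0.02 → critical value z_{0.02} = 2.054.
Power = Φ(δ − 2.054) = Φ(-0.297) = 0.3833.
Type II error: β = 1 − power = 1 − 0.3833 = 0.6167.

β ≈ 0.617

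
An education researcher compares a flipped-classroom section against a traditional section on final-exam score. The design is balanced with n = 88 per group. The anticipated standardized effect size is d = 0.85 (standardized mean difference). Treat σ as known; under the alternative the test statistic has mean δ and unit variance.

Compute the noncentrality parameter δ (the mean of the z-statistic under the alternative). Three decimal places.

δ = d·√(n/2) = 0.85 × √(88/2) = 5.6383

δ ≈ 5.638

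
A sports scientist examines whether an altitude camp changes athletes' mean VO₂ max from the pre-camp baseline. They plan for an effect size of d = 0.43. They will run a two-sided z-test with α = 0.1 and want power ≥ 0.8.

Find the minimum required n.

For power 0.8 need Φ(δ − z_{0.05}) = 0.8, so δ = z_{0.05} + z_{0.20} = 1.645 + 0.842 = 2.486.
(For δ > 0 the lower-tail rejection region contributes negligibly to power, so the one-term inversion is standard.)
δ = d·√n ⇒ n = (δ/d)² = (2.486 / 0.43)² = 33.44.
Round up to the next whole unit.

n = 34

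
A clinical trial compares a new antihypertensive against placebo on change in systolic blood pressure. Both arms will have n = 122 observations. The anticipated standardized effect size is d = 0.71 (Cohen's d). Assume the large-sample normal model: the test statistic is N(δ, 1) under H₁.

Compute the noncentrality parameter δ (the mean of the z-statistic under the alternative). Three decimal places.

δ ≈ 5.545

The noncentrality parameter scales effect size by the design's sample-size factor: δ = d·√(n/2) = 0.71 × √(122/2) = 5.5453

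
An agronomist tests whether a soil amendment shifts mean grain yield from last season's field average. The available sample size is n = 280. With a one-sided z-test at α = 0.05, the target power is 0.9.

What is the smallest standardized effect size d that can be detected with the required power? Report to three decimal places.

d ≈ 0.175

Required noncentrality: δ = z_{0.05} + z_{0.10} = 1.645 + 1.282 = 2.926.
δ = d·√n ⇒ d = δ/√n = 2.926/√280 = 0.1749.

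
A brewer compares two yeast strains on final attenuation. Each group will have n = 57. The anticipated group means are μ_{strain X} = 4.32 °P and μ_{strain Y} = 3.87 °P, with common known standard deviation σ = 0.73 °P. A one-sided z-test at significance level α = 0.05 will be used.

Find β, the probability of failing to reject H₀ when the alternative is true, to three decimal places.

Standardized effect: d = |μ_{strain X} − μ_{strain Y}| / σ = |4.32 − 3.87| / 0.73 = 0.6164
Noncentrality parameter: λ = d·√(n/2) = 0.6164 × √(57/2) = 3.2909
One-sided α = 0.05 → critical value z_{0.05} = 1.645.
Power = Φ(λ − 1.645) = Φ(1.646) = 0.9501.
Type II error: β = 1 − power = 1 − 0.9501 = 0.0499.

β ≈ 0.050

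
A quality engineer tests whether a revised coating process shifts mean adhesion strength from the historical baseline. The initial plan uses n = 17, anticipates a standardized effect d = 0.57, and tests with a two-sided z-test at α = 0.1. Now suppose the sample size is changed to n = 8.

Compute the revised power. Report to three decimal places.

With n = 8: δ = d·√n = 0.57 × √8 = 1.6122. Critical value z_{0.05} = 1.645.
Revised power = Φ(δ − 1.645) + Φ(−δ − 1.645) = Φ(-0.033) + Φ(-3.257) = 0.4870 + 0.0006 = 0.4875.

Power ≈ 0.488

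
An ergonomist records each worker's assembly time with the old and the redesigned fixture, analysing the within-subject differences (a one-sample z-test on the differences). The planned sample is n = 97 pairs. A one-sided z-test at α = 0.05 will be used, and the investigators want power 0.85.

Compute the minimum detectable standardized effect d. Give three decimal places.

Need Φ(δ − 1.645) = 0.85, so δ = 1.645 + 1.036 = 2.681.
δ = d·√n ⇒ d = δ/√n = 2.681/√97 = 0.2722.

d ≈ 0.272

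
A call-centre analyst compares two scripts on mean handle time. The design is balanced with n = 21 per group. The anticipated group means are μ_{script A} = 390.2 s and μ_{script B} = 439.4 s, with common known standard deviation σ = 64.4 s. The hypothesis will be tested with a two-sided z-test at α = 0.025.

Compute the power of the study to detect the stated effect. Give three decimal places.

Power ≈ 0.593

Standardized effect: d = |μ_{script A} − μ_{script B}| / σ = |390.2 − 439.4| / 64.4 = 0.7640
Noncentrality parameter: λ = d·√(n/2) = 0.7640 × √(21/2) = 2.4756
Two-sided α = 0.025 → critical value z_{0.0125} = 2.241.
Power = Φ(λ − 2.241) + Φ(−λ − 2.241) = Φ(0.234) + Φ(-4.717) = 0.5926 + 0.0000 = 0.5926.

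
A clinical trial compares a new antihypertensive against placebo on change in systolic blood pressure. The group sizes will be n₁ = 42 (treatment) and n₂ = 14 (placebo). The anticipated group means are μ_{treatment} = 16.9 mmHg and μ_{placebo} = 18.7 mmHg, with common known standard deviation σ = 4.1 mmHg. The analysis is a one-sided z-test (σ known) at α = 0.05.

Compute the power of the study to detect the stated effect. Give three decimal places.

Standardized effect: d = |μ_{treatment} − μ_{placebo}| / σ = |16.9 − 18.7| / 4.1 = 0.4390
Noncentrality parameter: δ = d / √(1/n₁ + 1/n₂) = 0.4390 / √(1/42 + 1/14) = 1.4226
One-sided α = 0.05 → critical value z_{0.05} = 1.645.
Power = P(Z > 1.645 − δ) = Φ(-0.222) = 0.4121.

Power ≈ 0.412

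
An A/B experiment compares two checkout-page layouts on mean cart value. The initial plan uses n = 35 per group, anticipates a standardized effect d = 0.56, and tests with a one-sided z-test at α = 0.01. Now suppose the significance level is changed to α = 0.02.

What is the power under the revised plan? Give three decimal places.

Power ≈ 0.614

δ = d·√(n/2) = 0.56 × √(35/2) = 2.3426 (unchanged). New critical value: z_{0.02} = 2.054.
Revised power = P(Z > 2.054 − δ) = Φ(0.289) = 0.6137.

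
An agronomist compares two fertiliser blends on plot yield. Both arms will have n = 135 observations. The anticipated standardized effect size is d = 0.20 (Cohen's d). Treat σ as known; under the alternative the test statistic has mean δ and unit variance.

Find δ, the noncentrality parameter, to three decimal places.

The noncentrality parameter scales effect size by the design's sample-size factor: δ = d·√(n/2) = 0.20 × √(135/2) = 1.6432

δ ≈ 1.643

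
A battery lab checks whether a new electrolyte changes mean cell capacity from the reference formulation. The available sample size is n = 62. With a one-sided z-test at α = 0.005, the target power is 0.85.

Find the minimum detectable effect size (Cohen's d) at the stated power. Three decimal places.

Need Φ(δ − 2.576) = 0.85, so δ = 2.576 + 1.036 = 3.612.
δ = d·√n ⇒ d = δ/√n = 3.612/√62 = 0.4588.

d ≈ 0.459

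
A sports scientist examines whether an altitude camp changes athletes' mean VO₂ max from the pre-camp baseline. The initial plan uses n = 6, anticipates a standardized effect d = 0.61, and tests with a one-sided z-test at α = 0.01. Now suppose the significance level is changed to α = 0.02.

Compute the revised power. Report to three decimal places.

Power ≈ 0.288

δ = d·√n = 0.61 × √6 = 1.4942 (unchanged). New critical value: z_{0.02} = 2.054.
Revised power = Φ(δ − 2.054) = Φ(-0.560) = 0.2879.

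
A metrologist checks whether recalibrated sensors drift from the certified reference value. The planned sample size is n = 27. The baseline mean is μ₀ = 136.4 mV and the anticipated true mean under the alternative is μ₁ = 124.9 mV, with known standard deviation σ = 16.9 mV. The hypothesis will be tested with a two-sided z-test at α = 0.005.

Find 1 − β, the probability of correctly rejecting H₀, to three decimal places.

Power ≈ 0.767

Standardized effect: d = |μ₁ − μ₀| / σ = |124.9 − 136.4| / 16.9 = 0.6805
Noncentrality parameter: λ = d·√n = 0.6805 × √27 = 3.5358
Two-sided α = 0.005 → critical value z_{0.0025} = 2.807.
Power = Φ(λ − 2.807) + Φ(−λ − 2.807) = Φ(0.729) + Φ(-6.343) = 0.7669 + 0.0000 = 0.7669.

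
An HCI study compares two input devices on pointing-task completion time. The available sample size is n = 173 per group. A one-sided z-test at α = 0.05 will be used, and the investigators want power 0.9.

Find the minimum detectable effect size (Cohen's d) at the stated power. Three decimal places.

d ≈ 0.315

Need Φ(δ − 1.645) = 0.9, so δ = 1.645 + 1.282 = 2.926.
δ = d·√(n/2) ⇒ d = δ/√(n/2) = 2.926/√(173/2) = 0.3146.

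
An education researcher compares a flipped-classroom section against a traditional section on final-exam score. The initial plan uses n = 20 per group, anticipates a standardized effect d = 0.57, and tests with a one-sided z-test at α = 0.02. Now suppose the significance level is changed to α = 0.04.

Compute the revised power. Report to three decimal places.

δ = d·√(n/2) = 0.57 × √(20/2) = 1.8025 (unchanged). New critical value: z_{0.04} = 1.751.
Revised power = Φ(δ − 1.751) = Φ(0.052) = 0.5207.

Power ≈ 0.521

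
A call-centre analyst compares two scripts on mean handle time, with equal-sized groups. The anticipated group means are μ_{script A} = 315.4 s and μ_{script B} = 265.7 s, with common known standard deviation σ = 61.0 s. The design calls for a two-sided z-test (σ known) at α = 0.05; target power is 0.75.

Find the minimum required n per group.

Standardized effect: d = |μ_{script A} − μ_{script B}| / σ = |315.4 − 265.7| / 61.0 = 0.8148
For power 0.75 need Φ(δ − z_{0.025}) = 0.75, so δ = z_{0.025} + z_{0.25} = 1.960 + 0.674 = 2.634.
(For δ > 0 the lower-tail rejection region contributes negligibly to power, so the one-term inversion is standard.)
δ = d·√(n/2) ⇒ n = 2(δ/d)² = 2 × (2.634 / 0.8148)² = 20.91.
Rounding up, n = 21 per group.

n = 21 per group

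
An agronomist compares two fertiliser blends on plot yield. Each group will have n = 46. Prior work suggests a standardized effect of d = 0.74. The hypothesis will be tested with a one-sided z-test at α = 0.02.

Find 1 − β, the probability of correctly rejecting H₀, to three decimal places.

Noncentrality parameter: δ = d·√(n/2) = 0.74 × √(46/2) = 3.5489
Critical value for a one-sided test at α = 0.02: z_α = 2.054.
Power = P(Z > 2.054 − δ) = Φ(1.495) = 0.9326.

Power ≈ 0.933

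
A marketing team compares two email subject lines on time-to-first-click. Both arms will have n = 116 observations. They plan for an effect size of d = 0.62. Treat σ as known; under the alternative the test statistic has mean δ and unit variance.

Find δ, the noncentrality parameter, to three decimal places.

δ ≈ 4.722

The noncentrality parameter scales effect size by the design's sample-size factor: δ = d·√(n/2) = 0.62 × √(116/2) = 4.7218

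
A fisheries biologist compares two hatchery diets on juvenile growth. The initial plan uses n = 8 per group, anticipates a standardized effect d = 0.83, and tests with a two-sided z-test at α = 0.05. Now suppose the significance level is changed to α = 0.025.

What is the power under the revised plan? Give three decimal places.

Power ≈ 0.281

δ = d·√(n/2) = 0.83 × √(8/2) = 1.6600 (unchanged). New critical value: z_{0.0125} = 2.241.
Revised power = Φ(δ − 2.241) + Φ(−δ − 2.241) = Φ(-0.581) + Φ(-3.901) = 0.2805 + 0.0000 = 0.2805.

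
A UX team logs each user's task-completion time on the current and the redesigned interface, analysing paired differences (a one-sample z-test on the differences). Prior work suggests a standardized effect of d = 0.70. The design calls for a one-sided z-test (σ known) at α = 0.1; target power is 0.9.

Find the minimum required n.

n = 14

For power 0.9 need Φ(δ − z_{0.1}) = 0.9, so δ = z_{0.1} + z_{0.10} = 1.282 + 1.282 = 2.563.
δ = d·√n ⇒ n = (δ/d)² = (2.563 / 0.70)² = 13.41.
Round up to the next whole unit.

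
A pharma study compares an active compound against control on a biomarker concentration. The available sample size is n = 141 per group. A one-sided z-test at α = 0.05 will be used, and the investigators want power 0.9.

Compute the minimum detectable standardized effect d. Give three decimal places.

Need Φ(δ − 1.645) = 0.9, so δ = 1.645 + 1.282 = 2.926.
δ = d·√(n/2) ⇒ d = δ/√(n/2) = 2.926/√(141/2) = 0.3485.

d ≈ 0.349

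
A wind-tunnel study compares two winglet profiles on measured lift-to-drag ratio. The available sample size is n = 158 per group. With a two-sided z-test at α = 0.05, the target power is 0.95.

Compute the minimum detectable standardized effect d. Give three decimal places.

d ≈ 0.406

Need Φ(δ − 1.960) = 0.95, so δ = 1.960 + 1.645 = 3.605.
(The second rejection-region term Φ(−δ − z_{α/2}) is negligible and dropped.)
δ = d·√(n/2) ⇒ d = δ/√(n/2) = 3.605/√(158/2) = 0.4056.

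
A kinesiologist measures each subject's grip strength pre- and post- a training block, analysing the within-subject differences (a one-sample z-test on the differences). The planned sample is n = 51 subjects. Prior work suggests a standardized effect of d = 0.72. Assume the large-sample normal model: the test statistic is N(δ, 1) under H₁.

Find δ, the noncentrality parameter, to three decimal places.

δ ≈ 5.142

δ = d·√n = 0.72 × √51 = 5.1418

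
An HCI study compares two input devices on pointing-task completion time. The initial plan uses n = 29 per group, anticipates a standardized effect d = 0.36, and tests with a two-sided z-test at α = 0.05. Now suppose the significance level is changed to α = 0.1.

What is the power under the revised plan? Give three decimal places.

δ = d·√(n/2) = 0.36 × √(29/2) = 1.3708 (unchanged). New critical value: z_{0.05} = 1.645.
Revised power = Φ(δ − 1.645) + Φ(−δ − 1.645) = Φ(-0.274) + Φ(-3.016) = 0.3920 + 0.0013 = 0.3933.

Power ≈ 0.393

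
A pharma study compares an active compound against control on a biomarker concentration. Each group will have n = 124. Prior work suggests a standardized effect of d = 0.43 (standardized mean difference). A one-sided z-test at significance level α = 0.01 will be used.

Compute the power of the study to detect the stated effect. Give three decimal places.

Noncentrality parameter: δ = d·√(n/2) = 0.43 × √(124/2) = 3.3858
One-sided α = 0.01 → critical value z_{0.01} = 2.326.
Power = P(Z > 2.326 − δ) = Φ(1.059) = 0.8553.

Power ≈ 0.855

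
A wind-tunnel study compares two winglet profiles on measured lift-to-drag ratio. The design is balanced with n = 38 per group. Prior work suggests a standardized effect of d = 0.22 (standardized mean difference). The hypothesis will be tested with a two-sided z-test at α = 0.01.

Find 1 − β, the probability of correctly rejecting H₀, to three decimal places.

Power ≈ 0.053

Noncentrality parameter: δ = d·√(n/2) = 0.22 × √(38/2) = 0.9590
Two-sided α = 0.01 → critical value z_{0.005} = 2.576.
Power = Φ(δ − 2.576) + Φ(−δ − 2.576) = Φ(-1.617) + Φ(-3.535) = 0.0530 + 0.0002 = 0.0532.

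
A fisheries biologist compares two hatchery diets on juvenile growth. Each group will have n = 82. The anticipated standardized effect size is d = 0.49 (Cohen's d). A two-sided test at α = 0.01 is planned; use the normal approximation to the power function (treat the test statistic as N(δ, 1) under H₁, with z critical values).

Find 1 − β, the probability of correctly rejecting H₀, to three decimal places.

Power ≈ 0.713

Noncentrality parameter: δ = d·√(n/2) = 0.49 × √(82/2) = 3.1375
Two-sided α = 0.01 → critical value z_{0.005} = 2.576.
Power = Φ(δ − 2.576) + Φ(−δ − 2.576) = Φ(0.562) + Φ(-5.713) = 0.7128 + 0.0000 = 0.7128.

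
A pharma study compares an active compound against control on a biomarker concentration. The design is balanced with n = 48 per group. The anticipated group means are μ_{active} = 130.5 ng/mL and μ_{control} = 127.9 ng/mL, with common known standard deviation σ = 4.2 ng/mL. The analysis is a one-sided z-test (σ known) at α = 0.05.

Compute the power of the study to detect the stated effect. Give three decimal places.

Standardized effect: d = |μ_{active} − μ_{control}| / σ = |130.5 − 127.9| / 4.2 = 0.6190
Noncentrality parameter: δ = d·√(n/2) = 0.6190 × √(48/2) = 3.0327
One-sided α = 0.05 → critical value z_{0.05} = 1.645.
Power = P(Z > 1.645 − δ) = Φ(1.388) = 0.9174.

Power ≈ 0.917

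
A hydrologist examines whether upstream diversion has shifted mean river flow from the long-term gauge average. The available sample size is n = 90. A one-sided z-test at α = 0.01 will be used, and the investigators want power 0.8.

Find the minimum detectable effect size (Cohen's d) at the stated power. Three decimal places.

d ≈ 0.334

Required noncentrality: δ = z_{0.01} + z_{0.20} = 2.326 + 0.842 = 3.168.
δ = d·√n ⇒ d = δ/√n = 3.168/√90 = 0.3339.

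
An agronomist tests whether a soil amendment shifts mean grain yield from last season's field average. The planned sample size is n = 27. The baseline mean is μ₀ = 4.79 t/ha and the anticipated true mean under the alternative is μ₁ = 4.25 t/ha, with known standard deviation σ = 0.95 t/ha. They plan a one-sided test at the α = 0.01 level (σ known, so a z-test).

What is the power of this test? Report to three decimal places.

Power ≈ 0.735

Standardized effect: d = |μ₁ − μ₀| / σ = |4.25 − 4.79| / 0.95 = 0.5684
Noncentrality parameter: δ = d·√n = 0.5684 × √27 = 2.9536
Critical value for a one-sided test at α = 0.01: z_α = 2.326.
Power = P(Z > 2.326 − δ) = Φ(0.627) = 0.7348.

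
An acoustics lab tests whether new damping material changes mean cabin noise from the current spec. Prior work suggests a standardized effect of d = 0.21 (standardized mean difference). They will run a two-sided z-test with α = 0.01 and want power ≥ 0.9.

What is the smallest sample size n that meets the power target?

n = 338

Set Φ(δ − 2.576) = 0.9; then δ − 2.576 = Φ⁻¹(0.9) = 1.282, giving δ = 3.857.
(Ignoring the negligible lower-tail rejection probability gives the usual closed-form inversion.)
δ = d·√n ⇒ n = (δ/d)² = (3.857 / 0.21)² = 337.40.
Rounding up, n = 338.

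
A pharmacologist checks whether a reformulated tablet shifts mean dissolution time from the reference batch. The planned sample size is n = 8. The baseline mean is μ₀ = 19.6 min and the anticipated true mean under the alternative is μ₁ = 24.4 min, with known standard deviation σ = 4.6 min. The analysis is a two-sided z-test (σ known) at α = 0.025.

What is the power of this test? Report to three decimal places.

Standardized effect: d = |μ₁ − μ₀| / σ = |24.4 − 19.6| / 4.6 = 1.0435
Noncentrality parameter: δ = d·√n = 1.0435 × √8 = 2.9514
Critical value for a two-sided test at α = 0.025: z_{α/2} = 2.241.
Power = Φ(δ − 2.241) + Φ(−δ − 2.241) = Φ(0.710) + Φ(-5.193) = 0.7611 + 0.0000 = 0.7611.

Power ≈ 0.761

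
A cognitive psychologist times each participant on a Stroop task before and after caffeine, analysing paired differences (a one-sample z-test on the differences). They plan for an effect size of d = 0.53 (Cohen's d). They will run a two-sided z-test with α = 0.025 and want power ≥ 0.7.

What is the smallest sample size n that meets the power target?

For power 0.7 need Φ(δ − z_{0.0125}) = 0.7, so δ = z_{0.0125} + z_{0.30} = 2.241 + 0.524 = 2.766.
(Ignoring the negligible lower-tail rejection probability gives the usual closed-form inversion.)
δ = d·√n ⇒ n = (δ/d)² = (2.766 / 0.53)² = 27.23.
Rounding up, n = 28.

n = 28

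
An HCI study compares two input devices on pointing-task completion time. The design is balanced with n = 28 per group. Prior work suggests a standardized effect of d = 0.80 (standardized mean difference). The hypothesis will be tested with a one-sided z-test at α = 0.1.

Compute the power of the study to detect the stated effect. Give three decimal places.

Power ≈ 0.957

Noncentrality parameter: δ = d·√(n/2) = 0.80 × √(28/2) = 2.9933
One-sided α = 0.1 → critical value z_{0.1} = 1.282.
Power = Φ(δ − 1.282) = Φ(1.712) = 0.9565.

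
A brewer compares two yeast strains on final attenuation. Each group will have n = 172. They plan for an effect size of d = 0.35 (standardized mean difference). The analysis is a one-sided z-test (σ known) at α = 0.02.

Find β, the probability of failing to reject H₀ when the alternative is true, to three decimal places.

β ≈ 0.117

Noncentrality parameter: δ = d·√(n/2) = 0.35 × √(172/2) = 3.2458
One-sided α = 0.02 → critical value z_{0.02} = 2.054.
Power = Φ(δ − 2.054) = Φ(1.192) = 0.8834.
Type II error: β = 1 − power = 1 − 0.8834 = 0.1166.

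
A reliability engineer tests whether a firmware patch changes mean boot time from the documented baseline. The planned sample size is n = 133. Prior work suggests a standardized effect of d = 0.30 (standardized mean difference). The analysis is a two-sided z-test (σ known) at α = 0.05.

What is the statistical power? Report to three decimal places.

Power ≈ 0.933

Noncentrality parameter: δ = d·√n = 0.30 × √133 = 3.4598
Critical value for a two-sided test at α = 0.05: z_{α/2} = 1.960.
Power = Φ(δ − 1.960) + Φ(−δ − 1.960) = Φ(1.500) + Φ(-5.420) = 0.9332 + 0.0000 = 0.9332.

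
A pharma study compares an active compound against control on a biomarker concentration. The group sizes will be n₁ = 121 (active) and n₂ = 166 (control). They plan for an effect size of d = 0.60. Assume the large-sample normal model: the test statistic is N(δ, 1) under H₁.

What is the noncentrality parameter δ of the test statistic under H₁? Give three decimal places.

δ ≈ 5.019

The noncentrality parameter scales effect size by the design's sample-size factor: δ = d / √(1/n₁ + 1/n₂) = 0.60 / √(1/121 + 1/166) = 5.0195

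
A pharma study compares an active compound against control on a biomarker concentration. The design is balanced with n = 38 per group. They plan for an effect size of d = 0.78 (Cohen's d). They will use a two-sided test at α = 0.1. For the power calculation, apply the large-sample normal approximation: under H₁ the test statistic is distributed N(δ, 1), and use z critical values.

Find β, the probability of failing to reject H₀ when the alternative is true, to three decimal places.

β ≈ 0.040

Noncentrality parameter: δ = d·√(n/2) = 0.78 × √(38/2) = 3.3999
Two-sided α = 0.1 → critical value z_{0.05} = 1.645.
Power = Φ(δ − 1.645) + Φ(−δ − 1.645) = Φ(1.755) + Φ(-5.045) = 0.9604 + 0.0000 = 0.9604.
Type II error: β = 1 − power = 1 − 0.9604 = 0.0396.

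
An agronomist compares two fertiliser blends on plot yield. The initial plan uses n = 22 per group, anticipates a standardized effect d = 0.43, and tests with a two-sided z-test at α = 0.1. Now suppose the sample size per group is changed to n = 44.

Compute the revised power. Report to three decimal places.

Power ≈ 0.645

With n = 44 per group: δ = d·√(n/2) = 0.43 × √(44/2) = 2.0169. Critical value z_{0.05} = 1.645.
Revised power = Φ(δ − 1.645) + Φ(−δ − 1.645) = Φ(0.372) + Φ(-3.662) = 0.6451 + 0.0001 = 0.6452.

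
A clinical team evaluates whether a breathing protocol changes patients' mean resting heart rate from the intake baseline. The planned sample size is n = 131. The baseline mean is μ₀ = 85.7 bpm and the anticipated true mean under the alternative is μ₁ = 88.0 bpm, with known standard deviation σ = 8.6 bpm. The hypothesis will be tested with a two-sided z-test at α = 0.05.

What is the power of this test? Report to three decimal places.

Power ≈ 0.865

Standardized effect: d = |μ₁ − μ₀| / σ = |88.0 − 85.7| / 8.6 = 0.2674
Noncentrality parameter: δ = d·√n = 0.2674 × √131 = 3.0610
Two-sided α = 0.05 → critical value z_{0.025} = 1.960.
Power = Φ(δ − 1.960) + Φ(−δ − 1.960) = Φ(1.101) + Φ(-5.021) = 0.8646 + 0.0000 = 0.8646.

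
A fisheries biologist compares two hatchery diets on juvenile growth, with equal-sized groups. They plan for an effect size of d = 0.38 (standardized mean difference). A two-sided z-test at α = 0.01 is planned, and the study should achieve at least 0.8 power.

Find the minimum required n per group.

n = 162 per group

For power 0.8 need Φ(δ − z_{0.005}) = 0.8, so δ = z_{0.005} + z_{0.20} = 2.576 + 0.842 = 3.417.
(Ignoring the negligible lower-tail rejection probability gives the usual closed-form inversion.)
δ = d·√(n/2) ⇒ n = 2(δ/d)² = 2 × (3.417 / 0.38)² = 161.76.
Rounding up, n = 162 per group.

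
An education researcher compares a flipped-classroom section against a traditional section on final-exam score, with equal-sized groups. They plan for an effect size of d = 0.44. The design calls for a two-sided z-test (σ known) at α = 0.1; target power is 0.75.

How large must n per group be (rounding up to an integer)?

For power 0.75 need Φ(δ − z_{0.05}) = 0.75, so δ = z_{0.05} + z_{0.25} = 1.645 + 0.674 = 2.319.
(Ignoring the negligible lower-tail rejection probability gives the usual closed-form inversion.)
δ = d·√(n/2) ⇒ n = 2(δ/d)² = 2 × (2.319 / 0.44)² = 55.57.
Round up to the next whole unit.

n = 56 per group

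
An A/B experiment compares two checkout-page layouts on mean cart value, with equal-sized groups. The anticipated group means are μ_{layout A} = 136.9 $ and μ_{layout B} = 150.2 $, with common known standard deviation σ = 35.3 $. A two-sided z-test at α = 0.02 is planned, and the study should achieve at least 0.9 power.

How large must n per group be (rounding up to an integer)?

Standardized effect: d = |μ_{layout A} − μ_{layout B}| / σ = |136.9 − 150.2| / 35.3 = 0.3768
Set Φ(δ − 2.326) = 0.9; then δ − 2.326 = Φ⁻¹(0.9) = 1.282, giving δ = 3.608.
(Ignoring the negligible lower-tail rejection probability gives the usual closed-form inversion.)
δ = d·√(n/2) ⇒ n = 2(δ/d)² = 2 × (3.608 / 0.3768)² = 183.39.
Round up to the next whole unit.

n = 184 per group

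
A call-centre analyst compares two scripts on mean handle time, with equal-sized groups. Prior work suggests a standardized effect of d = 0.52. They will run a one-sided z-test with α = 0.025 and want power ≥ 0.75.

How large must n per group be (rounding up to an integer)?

Set Φ(δ − 1.960) = 0.75; then δ − 1.960 = Φ⁻¹(0.75) = 0.674, giving δ = 2.634.
δ = d·√(n/2) ⇒ n = 2(δ/d)² = 2 × (2.634 / 0.52)² = 51.33.
Rounding up, n = 52 per group.

n = 52 per group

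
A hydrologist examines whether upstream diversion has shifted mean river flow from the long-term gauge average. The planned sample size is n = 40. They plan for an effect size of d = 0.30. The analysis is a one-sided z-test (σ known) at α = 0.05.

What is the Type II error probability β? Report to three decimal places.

Noncentrality parameter: δ = d·√n = 0.30 × √40 = 1.8974
Critical value for a one-sided test at α = 0.05: z_α = 1.645.
Power = P(Z > 1.645 − δ) = Φ(0.253) = 0.5997.
Type II error: β = 1 − power = 1 − 0.5997 = 0.4003.

β ≈ 0.400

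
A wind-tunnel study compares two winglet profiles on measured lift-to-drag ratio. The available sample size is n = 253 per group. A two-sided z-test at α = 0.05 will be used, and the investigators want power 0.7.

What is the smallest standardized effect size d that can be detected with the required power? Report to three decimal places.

d ≈ 0.221

Required noncentrality: δ = z_{0.025} + z_{0.30} = 1.960 + 0.524 = 2.484.
(The second rejection-region term Φ(−δ − z_{α/2}) is negligible and dropped.)
δ = d·√(n/2) ⇒ d = δ/√(n/2) = 2.484/√(253/2) = 0.2209.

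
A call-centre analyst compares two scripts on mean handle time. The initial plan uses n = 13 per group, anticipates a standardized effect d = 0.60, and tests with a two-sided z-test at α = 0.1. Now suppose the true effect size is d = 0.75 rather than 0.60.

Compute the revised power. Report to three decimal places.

With d = 0.75: δ = d·√(n/2) = 0.75 × √(13/2) = 1.9121. Critical value z_{0.05} = 1.645.
Revised power = Φ(δ − 1.645) + Φ(−δ − 1.645) = Φ(0.267) + Φ(-3.557) = 0.6054 + 0.0002 = 0.6056.

Power ≈ 0.606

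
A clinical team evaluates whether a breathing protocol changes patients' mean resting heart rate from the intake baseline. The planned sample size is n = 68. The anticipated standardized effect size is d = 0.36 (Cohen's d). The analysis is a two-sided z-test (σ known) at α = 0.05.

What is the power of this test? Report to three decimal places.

Noncentrality parameter: δ = d·√n = 0.36 × √68 = 2.9686
Two-sided α = 0.05 → critical value z_{0.025} = 1.960.
Power = Φ(δ − 1.960) + Φ(−δ − 1.960) = Φ(1.009) + Φ(-4.929) = 0.8434 + 0.0000 = 0.8434.

Power ≈ 0.843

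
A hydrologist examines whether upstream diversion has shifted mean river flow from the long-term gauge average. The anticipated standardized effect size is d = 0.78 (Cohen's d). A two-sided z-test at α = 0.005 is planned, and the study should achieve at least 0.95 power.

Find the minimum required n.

Set Φ(δ − 2.807) = 0.95; then δ − 2.807 = Φ⁻¹(0.95) = 1.645, giving δ = 4.452.
(The Φ(−δ − z_{α/2}) term is vanishingly small for δ > 0 and is dropped in the standard sample-size formula.)
δ = d·√n ⇒ n = (δ/d)² = (4.452 / 0.78)² = 32.58.
Rounding up, n = 33.

n = 33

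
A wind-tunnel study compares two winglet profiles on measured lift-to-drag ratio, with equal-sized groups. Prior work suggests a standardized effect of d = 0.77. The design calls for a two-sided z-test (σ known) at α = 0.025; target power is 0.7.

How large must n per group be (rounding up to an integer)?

n = 26 per group

Set Φ(δ − 2.241) = 0.7; then δ − 2.241 = Φ⁻¹(0.7) = 0.524, giving δ = 2.766.
(For δ > 0 the lower-tail rejection region contributes negligibly to power, so the one-term inversion is standard.)
δ = d·√(n/2) ⇒ n = 2(δ/d)² = 2 × (2.766 / 0.77)² = 25.80.
Round up to the next whole unit.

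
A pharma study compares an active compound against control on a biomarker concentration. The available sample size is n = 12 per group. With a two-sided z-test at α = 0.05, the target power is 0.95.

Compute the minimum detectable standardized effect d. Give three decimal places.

d ≈ 1.472

Required noncentrality: δ = z_{0.025} + z_{0.05} = 1.960 + 1.645 = 3.605.
(Lower-tail contribution to power is negligible for δ > 0.)
δ = d·√(n/2) ⇒ d = δ/√(n/2) = 3.605/√(12/2) = 1.4717.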